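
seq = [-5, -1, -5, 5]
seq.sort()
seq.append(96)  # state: [-5, -5, -1, 5, 96]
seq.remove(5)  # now [-5, -5, -1, 96]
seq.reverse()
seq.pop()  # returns -5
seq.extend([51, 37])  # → [96, -1, -5, 51, 37]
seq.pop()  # 37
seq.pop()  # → 51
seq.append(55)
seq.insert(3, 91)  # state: [96, -1, -5, 91, 55]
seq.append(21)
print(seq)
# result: [96, -1, -5, 91, 55, 21]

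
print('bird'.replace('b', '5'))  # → 5ird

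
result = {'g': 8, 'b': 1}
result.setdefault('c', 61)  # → 61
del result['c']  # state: {'g': 8, 'b': 1}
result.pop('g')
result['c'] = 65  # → {'b': 1, 'c': 65}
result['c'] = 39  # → {'b': 1, 'c': 39}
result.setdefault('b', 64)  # 1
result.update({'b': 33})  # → {'b': 33, 'c': 39}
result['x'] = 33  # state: {'b': 33, 'c': 39, 'x': 33}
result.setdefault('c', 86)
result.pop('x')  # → 33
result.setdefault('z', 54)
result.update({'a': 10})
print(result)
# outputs {'b': 33, 'c': 39, 'z': 54, 'a': 10}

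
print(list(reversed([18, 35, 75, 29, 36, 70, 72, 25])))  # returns [25, 72, 70, 36, 29, 75, 35, 18]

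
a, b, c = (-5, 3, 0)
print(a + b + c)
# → -2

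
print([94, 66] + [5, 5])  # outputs [94, 66, 5, 5]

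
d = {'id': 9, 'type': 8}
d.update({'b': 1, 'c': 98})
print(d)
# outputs {'id': 9, 'type': 8, 'b': 1, 'c': 98}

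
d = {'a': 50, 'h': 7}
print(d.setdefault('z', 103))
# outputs 103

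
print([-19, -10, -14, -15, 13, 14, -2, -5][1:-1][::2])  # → [-10, -15, 14]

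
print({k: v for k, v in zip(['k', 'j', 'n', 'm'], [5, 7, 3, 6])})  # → {'k': 5, 'j': 7, 'n': 3, 'm': 6}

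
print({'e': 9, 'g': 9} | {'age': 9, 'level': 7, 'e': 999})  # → {'e': 999, 'g': 9, 'age': 9, 'level': 7}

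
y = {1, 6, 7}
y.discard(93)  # {1, 6, 7}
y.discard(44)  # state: {1, 6, 7}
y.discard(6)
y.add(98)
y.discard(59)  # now {1, 7, 98}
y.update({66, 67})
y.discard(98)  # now {1, 7, 66, 67}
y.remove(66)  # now {1, 7, 67}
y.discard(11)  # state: {1, 7, 67}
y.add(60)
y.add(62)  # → {1, 7, 60, 62, 67}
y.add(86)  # {1, 7, 60, 62, 67, 86}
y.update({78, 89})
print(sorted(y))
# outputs [1, 7, 60, 62, 67, 78, 86, 89]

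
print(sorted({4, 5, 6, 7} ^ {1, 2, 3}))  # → [1, 2, 3, 4, 5, 6, 7]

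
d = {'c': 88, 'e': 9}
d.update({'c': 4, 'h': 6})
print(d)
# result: {'c': 4, 'e': 9, 'h': 6}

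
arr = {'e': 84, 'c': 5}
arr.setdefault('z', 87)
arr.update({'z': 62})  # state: {'e': 84, 'c': 5, 'z': 62}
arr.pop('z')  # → 62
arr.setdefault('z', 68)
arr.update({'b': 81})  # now {'e': 84, 'c': 5, 'z': 68, 'b': 81}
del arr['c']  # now {'e': 84, 'z': 68, 'b': 81}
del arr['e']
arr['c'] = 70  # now {'z': 68, 'b': 81, 'c': 70}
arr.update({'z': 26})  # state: {'z': 26, 'b': 81, 'c': 70}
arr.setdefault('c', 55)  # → 70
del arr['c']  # {'z': 26, 'b': 81}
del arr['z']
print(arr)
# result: {'b': 81}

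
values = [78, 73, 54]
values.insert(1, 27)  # [78, 27, 73, 54]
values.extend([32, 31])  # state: [78, 27, 73, 54, 32, 31]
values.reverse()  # [31, 32, 54, 73, 27, 78]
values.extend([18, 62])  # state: [31, 32, 54, 73, 27, 78, 18, 62]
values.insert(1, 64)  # [31, 64, 32, 54, 73, 27, 78, 18, 62]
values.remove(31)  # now [64, 32, 54, 73, 27, 78, 18, 62]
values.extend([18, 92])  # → [64, 32, 54, 73, 27, 78, 18, 62, 18, 92]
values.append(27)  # [64, 32, 54, 73, 27, 78, 18, 62, 18, 92, 27]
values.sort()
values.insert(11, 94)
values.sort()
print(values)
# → [18, 18, 27, 27, 32, 54, 62, 64, 73, 78, 92, 94]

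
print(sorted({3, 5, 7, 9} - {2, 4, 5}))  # [3, 7, 9]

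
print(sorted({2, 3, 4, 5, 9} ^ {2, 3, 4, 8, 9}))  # [5, 8]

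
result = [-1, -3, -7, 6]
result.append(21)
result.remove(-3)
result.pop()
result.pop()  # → 6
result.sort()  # [-7, -1]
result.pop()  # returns -1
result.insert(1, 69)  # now [-7, 69]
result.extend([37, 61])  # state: [-7, 69, 37, 61]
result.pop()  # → 61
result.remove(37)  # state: [-7, 69]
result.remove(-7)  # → [69]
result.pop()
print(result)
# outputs []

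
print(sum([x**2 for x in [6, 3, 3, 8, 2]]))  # 122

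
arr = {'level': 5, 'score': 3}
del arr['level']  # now {'score': 3}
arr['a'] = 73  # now {'score': 3, 'a': 73}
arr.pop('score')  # 3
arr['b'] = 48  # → {'a': 73, 'b': 48}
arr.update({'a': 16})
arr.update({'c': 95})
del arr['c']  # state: {'a': 16, 'b': 48}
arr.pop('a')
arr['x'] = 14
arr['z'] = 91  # {'b': 48, 'x': 14, 'z': 91}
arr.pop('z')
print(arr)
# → {'b': 48, 'x': 14}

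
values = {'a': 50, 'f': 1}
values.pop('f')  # 1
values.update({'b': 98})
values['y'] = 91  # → {'a': 50, 'b': 98, 'y': 91}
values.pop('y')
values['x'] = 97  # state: {'a': 50, 'b': 98, 'x': 97}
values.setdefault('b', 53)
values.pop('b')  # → 98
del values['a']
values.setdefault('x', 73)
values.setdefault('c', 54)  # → 54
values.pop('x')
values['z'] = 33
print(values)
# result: {'c': 54, 'z': 33}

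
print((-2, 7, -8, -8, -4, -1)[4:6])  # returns (-4, -1)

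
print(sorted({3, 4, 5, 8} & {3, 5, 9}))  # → [3, 5]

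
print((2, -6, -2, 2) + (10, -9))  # (2, -6, -2, 2, 10, -9)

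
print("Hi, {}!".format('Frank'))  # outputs Hi, Frank!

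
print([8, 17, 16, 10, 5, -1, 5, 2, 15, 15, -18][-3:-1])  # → [15, 15]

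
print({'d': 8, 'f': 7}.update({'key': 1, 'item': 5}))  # None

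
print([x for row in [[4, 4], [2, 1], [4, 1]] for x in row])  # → [4, 4, 2, 1, 4, 1]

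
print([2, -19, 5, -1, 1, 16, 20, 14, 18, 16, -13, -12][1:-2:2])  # [-19, -1, 16, 14, 16]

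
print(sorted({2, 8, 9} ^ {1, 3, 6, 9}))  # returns [1, 2, 3, 6, 8]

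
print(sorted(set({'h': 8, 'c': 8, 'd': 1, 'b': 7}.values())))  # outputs [1, 7, 8]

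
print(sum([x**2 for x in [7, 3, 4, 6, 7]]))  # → 159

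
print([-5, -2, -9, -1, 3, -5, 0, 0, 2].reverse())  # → None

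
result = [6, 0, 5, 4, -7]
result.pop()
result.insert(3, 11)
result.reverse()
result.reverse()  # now [6, 0, 5, 11, 4]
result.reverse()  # [4, 11, 5, 0, 6]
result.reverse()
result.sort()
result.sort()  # [0, 4, 5, 6, 11]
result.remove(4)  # [0, 5, 6, 11]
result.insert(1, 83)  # [0, 83, 5, 6, 11]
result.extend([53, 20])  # [0, 83, 5, 6, 11, 53, 20]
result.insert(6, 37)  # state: [0, 83, 5, 6, 11, 53, 37, 20]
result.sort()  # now [0, 5, 6, 11, 20, 37, 53, 83]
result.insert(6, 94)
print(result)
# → [0, 5, 6, 11, 20, 37, 94, 53, 83]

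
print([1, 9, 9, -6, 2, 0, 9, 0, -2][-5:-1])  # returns [2, 0, 9, 0]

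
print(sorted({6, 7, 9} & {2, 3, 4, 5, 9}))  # [9]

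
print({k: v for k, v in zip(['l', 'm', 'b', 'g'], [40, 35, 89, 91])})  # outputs {'l': 40, 'm': 35, 'b': 89, 'g': 91}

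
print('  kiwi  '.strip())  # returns kiwi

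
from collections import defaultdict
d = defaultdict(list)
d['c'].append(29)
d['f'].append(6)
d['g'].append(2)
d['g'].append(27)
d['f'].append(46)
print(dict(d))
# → {'c': [29], 'f': [6, 46], 'g': [2, 27]}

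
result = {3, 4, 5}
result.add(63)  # {3, 4, 5, 63}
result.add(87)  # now {3, 4, 5, 63, 87}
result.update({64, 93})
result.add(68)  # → {3, 4, 5, 63, 64, 68, 87, 93}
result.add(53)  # {3, 4, 5, 53, 63, 64, 68, 87, 93}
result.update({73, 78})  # {3, 4, 5, 53, 63, 64, 68, 73, 78, 87, 93}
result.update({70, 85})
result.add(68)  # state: {3, 4, 5, 53, 63, 64, 68, 70, 73, 78, 85, 87, 93}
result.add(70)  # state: {3, 4, 5, 53, 63, 64, 68, 70, 73, 78, 85, 87, 93}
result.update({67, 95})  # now {3, 4, 5, 53, 63, 64, 67, 68, 70, 73, 78, 85, 87, 93, 95}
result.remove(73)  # {3, 4, 5, 53, 63, 64, 67, 68, 70, 78, 85, 87, 93, 95}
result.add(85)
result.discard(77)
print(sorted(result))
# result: [3, 4, 5, 53, 63, 64, 67, 68, 70, 78, 85, 87, 93, 95]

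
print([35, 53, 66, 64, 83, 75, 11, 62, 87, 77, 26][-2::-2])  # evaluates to [77, 62, 75, 64, 53]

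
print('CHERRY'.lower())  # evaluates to cherry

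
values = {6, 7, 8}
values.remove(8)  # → {6, 7}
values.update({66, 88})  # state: {6, 7, 66, 88}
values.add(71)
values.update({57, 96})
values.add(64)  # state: {6, 7, 57, 64, 66, 71, 88, 96}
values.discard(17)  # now {6, 7, 57, 64, 66, 71, 88, 96}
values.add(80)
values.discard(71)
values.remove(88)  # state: {6, 7, 57, 64, 66, 80, 96}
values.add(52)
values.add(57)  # {6, 7, 52, 57, 64, 66, 80, 96}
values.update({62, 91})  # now {6, 7, 52, 57, 62, 64, 66, 80, 91, 96}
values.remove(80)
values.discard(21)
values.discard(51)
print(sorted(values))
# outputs [6, 7, 52, 57, 62, 64, 66, 91, 96]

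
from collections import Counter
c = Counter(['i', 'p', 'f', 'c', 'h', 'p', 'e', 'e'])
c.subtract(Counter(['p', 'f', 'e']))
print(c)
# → Counter({'i': 1, 'p': 1, 'c': 1, 'h': 1, 'e': 1, 'f': 0})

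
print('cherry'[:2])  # ch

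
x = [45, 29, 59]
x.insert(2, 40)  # [45, 29, 40, 59]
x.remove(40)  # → [45, 29, 59]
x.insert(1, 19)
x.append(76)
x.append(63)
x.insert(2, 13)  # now [45, 19, 13, 29, 59, 76, 63]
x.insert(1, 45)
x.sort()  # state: [13, 19, 29, 45, 45, 59, 63, 76]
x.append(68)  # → [13, 19, 29, 45, 45, 59, 63, 76, 68]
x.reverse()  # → [68, 76, 63, 59, 45, 45, 29, 19, 13]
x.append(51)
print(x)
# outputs [68, 76, 63, 59, 45, 45, 29, 19, 13, 51]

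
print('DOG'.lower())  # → dog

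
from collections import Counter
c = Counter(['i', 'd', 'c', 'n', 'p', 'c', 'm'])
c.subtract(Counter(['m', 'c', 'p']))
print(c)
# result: Counter({'i': 1, 'd': 1, 'c': 1, 'n': 1, 'p': 0, 'm': 0})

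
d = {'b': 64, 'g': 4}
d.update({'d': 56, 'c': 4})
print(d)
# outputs {'b': 64, 'g': 4, 'd': 56, 'c': 4}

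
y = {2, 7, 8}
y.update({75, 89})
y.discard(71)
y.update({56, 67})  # {2, 7, 8, 56, 67, 75, 89}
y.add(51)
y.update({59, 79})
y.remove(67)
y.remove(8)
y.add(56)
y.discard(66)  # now {2, 7, 51, 56, 59, 75, 79, 89}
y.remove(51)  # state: {2, 7, 56, 59, 75, 79, 89}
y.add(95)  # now {2, 7, 56, 59, 75, 79, 89, 95}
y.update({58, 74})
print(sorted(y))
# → [2, 7, 56, 58, 59, 74, 75, 79, 89, 95]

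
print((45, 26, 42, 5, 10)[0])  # 45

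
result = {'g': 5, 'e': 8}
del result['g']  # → {'e': 8}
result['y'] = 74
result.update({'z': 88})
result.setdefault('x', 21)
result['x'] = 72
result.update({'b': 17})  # {'e': 8, 'y': 74, 'z': 88, 'x': 72, 'b': 17}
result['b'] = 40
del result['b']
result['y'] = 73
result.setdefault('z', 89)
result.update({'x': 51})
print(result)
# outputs {'e': 8, 'y': 73, 'z': 88, 'x': 51}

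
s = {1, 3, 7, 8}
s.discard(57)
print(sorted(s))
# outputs [1, 3, 7, 8]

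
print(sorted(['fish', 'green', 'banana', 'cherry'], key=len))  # ['fish', 'green', 'banana', 'cherry']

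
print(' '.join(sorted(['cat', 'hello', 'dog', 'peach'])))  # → cat dog hello peach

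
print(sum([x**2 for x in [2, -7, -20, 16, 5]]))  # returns 734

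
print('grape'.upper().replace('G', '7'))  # 7RAPE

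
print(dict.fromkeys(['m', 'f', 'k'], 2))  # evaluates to {'m': 2, 'f': 2, 'k': 2}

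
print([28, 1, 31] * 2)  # [28, 1, 31, 28, 1, 31]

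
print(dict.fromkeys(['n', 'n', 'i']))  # {'n': None, 'i': None}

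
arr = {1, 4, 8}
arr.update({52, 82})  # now {1, 4, 8, 52, 82}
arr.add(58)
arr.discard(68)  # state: {1, 4, 8, 52, 58, 82}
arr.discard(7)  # {1, 4, 8, 52, 58, 82}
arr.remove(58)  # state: {1, 4, 8, 52, 82}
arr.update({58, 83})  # {1, 4, 8, 52, 58, 82, 83}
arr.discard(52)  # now {1, 4, 8, 58, 82, 83}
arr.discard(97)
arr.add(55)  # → {1, 4, 8, 55, 58, 82, 83}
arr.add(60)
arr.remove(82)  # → {1, 4, 8, 55, 58, 60, 83}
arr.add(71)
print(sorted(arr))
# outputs [1, 4, 8, 55, 58, 60, 71, 83]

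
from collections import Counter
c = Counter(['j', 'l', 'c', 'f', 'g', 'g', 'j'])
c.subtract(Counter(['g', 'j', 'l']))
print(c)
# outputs Counter({'j': 1, 'c': 1, 'f': 1, 'g': 1, 'l': 0})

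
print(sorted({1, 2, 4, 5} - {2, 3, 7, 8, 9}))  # [1, 4, 5]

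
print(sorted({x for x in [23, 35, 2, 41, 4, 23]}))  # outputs [2, 4, 23, 35, 41]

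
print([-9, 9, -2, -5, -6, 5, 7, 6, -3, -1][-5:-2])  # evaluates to [5, 7, 6]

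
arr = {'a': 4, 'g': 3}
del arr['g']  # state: {'a': 4}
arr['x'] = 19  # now {'a': 4, 'x': 19}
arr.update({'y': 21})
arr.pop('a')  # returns 4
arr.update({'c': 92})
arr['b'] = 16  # {'x': 19, 'y': 21, 'c': 92, 'b': 16}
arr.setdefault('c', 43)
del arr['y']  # {'x': 19, 'c': 92, 'b': 16}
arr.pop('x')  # 19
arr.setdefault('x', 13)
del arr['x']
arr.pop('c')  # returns 92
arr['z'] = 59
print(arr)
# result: {'b': 16, 'z': 59}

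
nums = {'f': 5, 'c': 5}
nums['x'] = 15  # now {'f': 5, 'c': 5, 'x': 15}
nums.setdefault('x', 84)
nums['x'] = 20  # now {'f': 5, 'c': 5, 'x': 20}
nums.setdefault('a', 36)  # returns 36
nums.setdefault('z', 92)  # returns 92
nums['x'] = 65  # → {'f': 5, 'c': 5, 'x': 65, 'a': 36, 'z': 92}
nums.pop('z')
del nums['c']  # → {'f': 5, 'x': 65, 'a': 36}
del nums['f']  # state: {'x': 65, 'a': 36}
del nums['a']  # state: {'x': 65}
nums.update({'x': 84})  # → {'x': 84}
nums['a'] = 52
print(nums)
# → {'x': 84, 'a': 52}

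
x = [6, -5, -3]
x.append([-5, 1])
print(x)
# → [6, -5, -3, [-5, 1]]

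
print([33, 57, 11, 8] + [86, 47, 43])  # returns [33, 57, 11, 8, 86, 47, 43]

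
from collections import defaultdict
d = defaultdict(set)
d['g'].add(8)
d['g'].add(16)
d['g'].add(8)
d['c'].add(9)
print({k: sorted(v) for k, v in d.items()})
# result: {'g': [8, 16], 'c': [9]}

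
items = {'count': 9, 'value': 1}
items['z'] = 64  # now {'count': 9, 'value': 1, 'z': 64}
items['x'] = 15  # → {'count': 9, 'value': 1, 'z': 64, 'x': 15}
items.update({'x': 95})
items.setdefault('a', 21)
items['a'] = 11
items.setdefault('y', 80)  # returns 80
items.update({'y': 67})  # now {'count': 9, 'value': 1, 'z': 64, 'x': 95, 'a': 11, 'y': 67}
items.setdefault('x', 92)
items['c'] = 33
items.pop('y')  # 67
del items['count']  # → {'value': 1, 'z': 64, 'x': 95, 'a': 11, 'c': 33}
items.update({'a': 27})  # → {'value': 1, 'z': 64, 'x': 95, 'a': 27, 'c': 33}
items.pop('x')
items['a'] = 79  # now {'value': 1, 'z': 64, 'a': 79, 'c': 33}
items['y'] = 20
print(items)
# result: {'value': 1, 'z': 64, 'a': 79, 'c': 33, 'y': 20}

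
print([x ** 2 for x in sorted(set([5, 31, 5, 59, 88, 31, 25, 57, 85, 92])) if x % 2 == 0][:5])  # [7744, 8464]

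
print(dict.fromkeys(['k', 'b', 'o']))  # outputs {'k': None, 'b': None, 'o': None}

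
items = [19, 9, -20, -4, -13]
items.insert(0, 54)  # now [54, 19, 9, -20, -4, -13]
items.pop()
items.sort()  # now [-20, -4, 9, 19, 54]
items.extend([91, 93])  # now [-20, -4, 9, 19, 54, 91, 93]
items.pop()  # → 93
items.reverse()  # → [91, 54, 19, 9, -4, -20]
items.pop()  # -20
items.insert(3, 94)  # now [91, 54, 19, 94, 9, -4]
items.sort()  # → [-4, 9, 19, 54, 91, 94]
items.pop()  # 94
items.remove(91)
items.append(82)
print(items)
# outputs [-4, 9, 19, 54, 82]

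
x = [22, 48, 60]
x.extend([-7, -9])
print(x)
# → [22, 48, 60, -7, -9]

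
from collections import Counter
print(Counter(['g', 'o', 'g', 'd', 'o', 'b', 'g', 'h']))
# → Counter({'g': 3, 'o': 2, 'd': 1, 'b': 1, 'h': 1})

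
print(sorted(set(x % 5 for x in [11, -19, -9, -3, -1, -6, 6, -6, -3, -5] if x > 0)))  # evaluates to [1]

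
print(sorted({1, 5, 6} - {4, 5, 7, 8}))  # [1, 6]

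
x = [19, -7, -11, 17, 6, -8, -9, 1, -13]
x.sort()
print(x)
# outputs [-13, -11, -9, -8, -7, 1, 6, 17, 19]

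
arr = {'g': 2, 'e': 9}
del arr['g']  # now {'e': 9}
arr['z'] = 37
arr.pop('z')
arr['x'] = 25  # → {'e': 9, 'x': 25}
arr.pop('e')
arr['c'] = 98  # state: {'x': 25, 'c': 98}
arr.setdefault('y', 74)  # 74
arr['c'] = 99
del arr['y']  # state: {'x': 25, 'c': 99}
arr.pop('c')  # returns 99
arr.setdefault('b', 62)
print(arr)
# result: {'x': 25, 'b': 62}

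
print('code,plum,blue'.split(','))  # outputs ['code', 'plum', 'blue']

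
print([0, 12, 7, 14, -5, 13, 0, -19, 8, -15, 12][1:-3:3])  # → [12, -5, -19]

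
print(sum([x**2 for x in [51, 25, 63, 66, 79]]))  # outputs 17792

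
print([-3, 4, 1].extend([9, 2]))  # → None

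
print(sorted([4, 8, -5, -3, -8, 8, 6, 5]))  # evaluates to [-8, -5, -3, 4, 5, 6, 8, 8]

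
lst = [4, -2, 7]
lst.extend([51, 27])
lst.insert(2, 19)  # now [4, -2, 19, 7, 51, 27]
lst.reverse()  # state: [27, 51, 7, 19, -2, 4]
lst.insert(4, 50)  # [27, 51, 7, 19, 50, -2, 4]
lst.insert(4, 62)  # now [27, 51, 7, 19, 62, 50, -2, 4]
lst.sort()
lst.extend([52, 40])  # [-2, 4, 7, 19, 27, 50, 51, 62, 52, 40]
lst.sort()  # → [-2, 4, 7, 19, 27, 40, 50, 51, 52, 62]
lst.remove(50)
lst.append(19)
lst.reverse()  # [19, 62, 52, 51, 40, 27, 19, 7, 4, -2]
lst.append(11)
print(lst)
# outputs [19, 62, 52, 51, 40, 27, 19, 7, 4, -2, 11]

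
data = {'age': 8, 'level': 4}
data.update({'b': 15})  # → {'age': 8, 'level': 4, 'b': 15}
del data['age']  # {'level': 4, 'b': 15}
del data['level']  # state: {'b': 15}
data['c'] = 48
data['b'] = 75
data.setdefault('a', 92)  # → 92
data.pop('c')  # 48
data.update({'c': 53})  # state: {'b': 75, 'a': 92, 'c': 53}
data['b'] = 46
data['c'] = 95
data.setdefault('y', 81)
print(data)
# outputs {'b': 46, 'a': 92, 'c': 95, 'y': 81}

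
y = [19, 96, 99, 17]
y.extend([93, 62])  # [19, 96, 99, 17, 93, 62]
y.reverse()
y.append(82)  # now [62, 93, 17, 99, 96, 19, 82]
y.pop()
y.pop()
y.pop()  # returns 96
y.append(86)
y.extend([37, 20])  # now [62, 93, 17, 99, 86, 37, 20]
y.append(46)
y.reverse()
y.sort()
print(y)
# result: [17, 20, 37, 46, 62, 86, 93, 99]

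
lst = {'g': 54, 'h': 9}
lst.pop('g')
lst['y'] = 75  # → {'h': 9, 'y': 75}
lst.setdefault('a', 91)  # 91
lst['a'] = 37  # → {'h': 9, 'y': 75, 'a': 37}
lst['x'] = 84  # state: {'h': 9, 'y': 75, 'a': 37, 'x': 84}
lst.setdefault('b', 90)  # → 90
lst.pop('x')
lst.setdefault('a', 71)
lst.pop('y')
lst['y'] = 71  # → {'h': 9, 'a': 37, 'b': 90, 'y': 71}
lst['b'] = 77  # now {'h': 9, 'a': 37, 'b': 77, 'y': 71}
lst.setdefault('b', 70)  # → 77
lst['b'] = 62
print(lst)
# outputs {'h': 9, 'a': 37, 'b': 62, 'y': 71}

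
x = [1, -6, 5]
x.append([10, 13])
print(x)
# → [1, -6, 5, [10, 13]]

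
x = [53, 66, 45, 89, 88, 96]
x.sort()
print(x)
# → [45, 53, 66, 88, 89, 96]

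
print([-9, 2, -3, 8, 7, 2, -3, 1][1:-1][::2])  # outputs [2, 8, 2]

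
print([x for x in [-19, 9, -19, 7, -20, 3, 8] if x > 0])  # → [9, 7, 3, 8]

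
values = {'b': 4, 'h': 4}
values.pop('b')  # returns 4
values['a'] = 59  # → {'h': 4, 'a': 59}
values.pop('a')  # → 59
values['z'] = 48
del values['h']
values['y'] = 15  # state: {'z': 48, 'y': 15}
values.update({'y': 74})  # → {'z': 48, 'y': 74}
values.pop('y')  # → 74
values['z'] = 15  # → {'z': 15}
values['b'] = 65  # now {'z': 15, 'b': 65}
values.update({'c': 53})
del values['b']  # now {'z': 15, 'c': 53}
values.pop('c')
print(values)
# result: {'z': 15}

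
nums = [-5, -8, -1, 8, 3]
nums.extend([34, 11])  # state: [-5, -8, -1, 8, 3, 34, 11]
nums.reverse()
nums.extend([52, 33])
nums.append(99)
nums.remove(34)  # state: [11, 3, 8, -1, -8, -5, 52, 33, 99]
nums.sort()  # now [-8, -5, -1, 3, 8, 11, 33, 52, 99]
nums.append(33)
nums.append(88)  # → [-8, -5, -1, 3, 8, 11, 33, 52, 99, 33, 88]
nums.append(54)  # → [-8, -5, -1, 3, 8, 11, 33, 52, 99, 33, 88, 54]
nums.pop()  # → 54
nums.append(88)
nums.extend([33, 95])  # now [-8, -5, -1, 3, 8, 11, 33, 52, 99, 33, 88, 88, 33, 95]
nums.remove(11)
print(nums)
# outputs [-8, -5, -1, 3, 8, 33, 52, 99, 33, 88, 88, 33, 95]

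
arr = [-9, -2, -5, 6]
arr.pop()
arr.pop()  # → -5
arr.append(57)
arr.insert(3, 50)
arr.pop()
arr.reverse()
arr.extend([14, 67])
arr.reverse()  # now [67, 14, -9, -2, 57]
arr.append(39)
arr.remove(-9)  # [67, 14, -2, 57, 39]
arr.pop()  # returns 39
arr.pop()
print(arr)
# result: [67, 14, -2]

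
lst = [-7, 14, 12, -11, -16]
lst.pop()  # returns -16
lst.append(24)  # [-7, 14, 12, -11, 24]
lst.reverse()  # [24, -11, 12, 14, -7]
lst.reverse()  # [-7, 14, 12, -11, 24]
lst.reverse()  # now [24, -11, 12, 14, -7]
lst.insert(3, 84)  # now [24, -11, 12, 84, 14, -7]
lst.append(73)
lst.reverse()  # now [73, -7, 14, 84, 12, -11, 24]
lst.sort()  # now [-11, -7, 12, 14, 24, 73, 84]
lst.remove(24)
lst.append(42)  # [-11, -7, 12, 14, 73, 84, 42]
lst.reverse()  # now [42, 84, 73, 14, 12, -7, -11]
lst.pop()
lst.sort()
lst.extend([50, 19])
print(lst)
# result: [-7, 12, 14, 42, 73, 84, 50, 19]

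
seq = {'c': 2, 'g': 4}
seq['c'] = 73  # {'c': 73, 'g': 4}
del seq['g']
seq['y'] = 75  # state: {'c': 73, 'y': 75}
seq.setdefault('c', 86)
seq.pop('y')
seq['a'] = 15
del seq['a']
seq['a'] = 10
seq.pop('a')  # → 10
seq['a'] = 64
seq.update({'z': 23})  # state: {'c': 73, 'a': 64, 'z': 23}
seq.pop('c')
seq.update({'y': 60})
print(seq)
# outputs {'a': 64, 'z': 23, 'y': 60}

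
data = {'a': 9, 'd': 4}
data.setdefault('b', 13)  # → 13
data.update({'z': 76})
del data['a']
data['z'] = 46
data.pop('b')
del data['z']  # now {'d': 4}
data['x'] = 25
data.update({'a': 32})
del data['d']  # {'x': 25, 'a': 32}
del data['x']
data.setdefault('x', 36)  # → 36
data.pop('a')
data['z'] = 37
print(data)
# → {'x': 36, 'z': 37}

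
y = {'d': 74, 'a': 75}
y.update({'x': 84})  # {'d': 74, 'a': 75, 'x': 84}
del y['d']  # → {'a': 75, 'x': 84}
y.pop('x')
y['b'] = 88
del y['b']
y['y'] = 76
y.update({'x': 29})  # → {'a': 75, 'y': 76, 'x': 29}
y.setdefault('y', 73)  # 76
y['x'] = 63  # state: {'a': 75, 'y': 76, 'x': 63}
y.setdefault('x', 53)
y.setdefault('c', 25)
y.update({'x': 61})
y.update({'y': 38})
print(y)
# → {'a': 75, 'y': 38, 'x': 61, 'c': 25}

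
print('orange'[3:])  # nge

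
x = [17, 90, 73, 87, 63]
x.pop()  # 63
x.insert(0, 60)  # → [60, 17, 90, 73, 87]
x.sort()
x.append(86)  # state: [17, 60, 73, 87, 90, 86]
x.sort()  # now [17, 60, 73, 86, 87, 90]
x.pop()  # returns 90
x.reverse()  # [87, 86, 73, 60, 17]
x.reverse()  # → [17, 60, 73, 86, 87]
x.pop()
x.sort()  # [17, 60, 73, 86]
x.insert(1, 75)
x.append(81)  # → [17, 75, 60, 73, 86, 81]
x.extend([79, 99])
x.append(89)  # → [17, 75, 60, 73, 86, 81, 79, 99, 89]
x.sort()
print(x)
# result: [17, 60, 73, 75, 79, 81, 86, 89, 99]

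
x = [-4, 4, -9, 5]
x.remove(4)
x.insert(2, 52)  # [-4, -9, 52, 5]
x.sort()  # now [-9, -4, 5, 52]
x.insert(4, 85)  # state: [-9, -4, 5, 52, 85]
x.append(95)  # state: [-9, -4, 5, 52, 85, 95]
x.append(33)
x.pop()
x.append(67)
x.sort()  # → [-9, -4, 5, 52, 67, 85, 95]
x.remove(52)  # [-9, -4, 5, 67, 85, 95]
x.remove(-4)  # [-9, 5, 67, 85, 95]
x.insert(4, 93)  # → [-9, 5, 67, 85, 93, 95]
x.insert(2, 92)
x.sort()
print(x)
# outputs [-9, 5, 67, 85, 92, 93, 95]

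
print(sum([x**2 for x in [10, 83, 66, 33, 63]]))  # 16403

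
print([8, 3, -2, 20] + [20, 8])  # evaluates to [8, 3, -2, 20, 20, 8]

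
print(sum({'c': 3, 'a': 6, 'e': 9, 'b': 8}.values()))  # 26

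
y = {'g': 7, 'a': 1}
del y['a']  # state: {'g': 7}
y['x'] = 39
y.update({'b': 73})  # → {'g': 7, 'x': 39, 'b': 73}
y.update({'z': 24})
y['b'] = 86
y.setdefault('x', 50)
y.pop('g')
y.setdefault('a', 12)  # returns 12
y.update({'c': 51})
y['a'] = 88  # {'x': 39, 'b': 86, 'z': 24, 'a': 88, 'c': 51}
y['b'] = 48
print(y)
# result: {'x': 39, 'b': 48, 'z': 24, 'a': 88, 'c': 51}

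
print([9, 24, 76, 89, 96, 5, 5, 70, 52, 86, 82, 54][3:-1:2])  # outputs [89, 5, 70, 86]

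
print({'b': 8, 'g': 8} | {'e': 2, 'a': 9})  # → {'b': 8, 'g': 8, 'e': 2, 'a': 9}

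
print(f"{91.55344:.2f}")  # 91.55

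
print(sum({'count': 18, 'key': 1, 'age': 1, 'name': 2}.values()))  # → 22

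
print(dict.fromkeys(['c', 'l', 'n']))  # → {'c': None, 'l': None, 'n': None}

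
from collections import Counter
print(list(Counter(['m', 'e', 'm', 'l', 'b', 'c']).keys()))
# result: ['m', 'e', 'l', 'b', 'c']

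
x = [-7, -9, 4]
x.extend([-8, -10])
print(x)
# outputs [-7, -9, 4, -8, -10]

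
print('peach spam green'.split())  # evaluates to ['peach', 'spam', 'green']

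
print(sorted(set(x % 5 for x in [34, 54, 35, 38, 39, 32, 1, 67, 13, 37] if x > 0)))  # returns [0, 1, 2, 3, 4]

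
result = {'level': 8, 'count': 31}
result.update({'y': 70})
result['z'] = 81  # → {'level': 8, 'count': 31, 'y': 70, 'z': 81}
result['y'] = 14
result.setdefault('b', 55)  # 55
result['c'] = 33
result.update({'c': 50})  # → {'level': 8, 'count': 31, 'y': 14, 'z': 81, 'b': 55, 'c': 50}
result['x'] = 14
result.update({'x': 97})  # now {'level': 8, 'count': 31, 'y': 14, 'z': 81, 'b': 55, 'c': 50, 'x': 97}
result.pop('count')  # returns 31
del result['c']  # {'level': 8, 'y': 14, 'z': 81, 'b': 55, 'x': 97}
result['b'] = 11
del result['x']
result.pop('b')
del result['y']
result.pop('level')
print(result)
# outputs {'z': 81}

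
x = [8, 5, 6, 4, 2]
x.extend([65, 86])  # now [8, 5, 6, 4, 2, 65, 86]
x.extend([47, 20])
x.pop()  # 20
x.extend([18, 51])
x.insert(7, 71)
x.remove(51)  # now [8, 5, 6, 4, 2, 65, 86, 71, 47, 18]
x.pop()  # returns 18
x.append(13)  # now [8, 5, 6, 4, 2, 65, 86, 71, 47, 13]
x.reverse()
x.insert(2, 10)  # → [13, 47, 10, 71, 86, 65, 2, 4, 6, 5, 8]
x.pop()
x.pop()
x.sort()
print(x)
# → [2, 4, 6, 10, 13, 47, 65, 71, 86]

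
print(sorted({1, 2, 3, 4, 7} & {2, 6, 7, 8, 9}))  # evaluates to [2, 7]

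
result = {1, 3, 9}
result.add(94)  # {1, 3, 9, 94}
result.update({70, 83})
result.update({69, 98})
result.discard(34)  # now {1, 3, 9, 69, 70, 83, 94, 98}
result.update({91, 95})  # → {1, 3, 9, 69, 70, 83, 91, 94, 95, 98}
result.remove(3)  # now {1, 9, 69, 70, 83, 91, 94, 95, 98}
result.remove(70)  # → {1, 9, 69, 83, 91, 94, 95, 98}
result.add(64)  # {1, 9, 64, 69, 83, 91, 94, 95, 98}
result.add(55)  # {1, 9, 55, 64, 69, 83, 91, 94, 95, 98}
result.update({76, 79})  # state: {1, 9, 55, 64, 69, 76, 79, 83, 91, 94, 95, 98}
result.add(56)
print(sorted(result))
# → [1, 9, 55, 56, 64, 69, 76, 79, 83, 91, 94, 95, 98]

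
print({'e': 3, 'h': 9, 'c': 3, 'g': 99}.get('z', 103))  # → 103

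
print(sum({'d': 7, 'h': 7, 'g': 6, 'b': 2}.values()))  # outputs 22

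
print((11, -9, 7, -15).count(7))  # 1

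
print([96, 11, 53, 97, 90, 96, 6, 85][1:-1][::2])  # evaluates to [11, 97, 96]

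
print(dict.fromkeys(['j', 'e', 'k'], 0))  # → {'j': 0, 'e': 0, 'k': 0}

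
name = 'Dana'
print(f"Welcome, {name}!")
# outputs Welcome, Dana!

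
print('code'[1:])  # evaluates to ode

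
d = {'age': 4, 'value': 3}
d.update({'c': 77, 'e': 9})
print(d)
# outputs {'age': 4, 'value': 3, 'c': 77, 'e': 9}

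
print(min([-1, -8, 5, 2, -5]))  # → -8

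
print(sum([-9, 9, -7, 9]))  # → 2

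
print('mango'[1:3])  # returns an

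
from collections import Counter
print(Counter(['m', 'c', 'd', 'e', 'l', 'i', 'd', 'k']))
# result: Counter({'d': 2, 'm': 1, 'c': 1, 'e': 1, 'l': 1, 'i': 1, 'k': 1})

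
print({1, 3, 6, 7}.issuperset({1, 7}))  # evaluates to True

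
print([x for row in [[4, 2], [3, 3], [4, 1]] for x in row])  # [4, 2, 3, 3, 4, 1]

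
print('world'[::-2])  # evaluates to drw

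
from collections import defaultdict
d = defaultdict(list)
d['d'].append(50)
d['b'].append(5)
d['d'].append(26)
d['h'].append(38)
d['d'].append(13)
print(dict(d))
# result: {'d': [50, 26, 13], 'b': [5], 'h': [38]}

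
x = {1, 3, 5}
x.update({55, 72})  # {1, 3, 5, 55, 72}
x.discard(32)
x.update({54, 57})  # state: {1, 3, 5, 54, 55, 57, 72}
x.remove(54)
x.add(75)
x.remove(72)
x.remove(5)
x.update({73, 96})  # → {1, 3, 55, 57, 73, 75, 96}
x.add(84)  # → {1, 3, 55, 57, 73, 75, 84, 96}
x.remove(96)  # {1, 3, 55, 57, 73, 75, 84}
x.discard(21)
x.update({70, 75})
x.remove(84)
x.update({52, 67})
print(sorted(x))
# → [1, 3, 52, 55, 57, 67, 70, 73, 75]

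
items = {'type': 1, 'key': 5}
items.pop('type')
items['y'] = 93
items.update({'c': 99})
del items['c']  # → {'key': 5, 'y': 93}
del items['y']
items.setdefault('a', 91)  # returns 91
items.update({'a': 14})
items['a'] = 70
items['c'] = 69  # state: {'key': 5, 'a': 70, 'c': 69}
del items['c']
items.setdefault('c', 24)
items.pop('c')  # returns 24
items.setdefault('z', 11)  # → 11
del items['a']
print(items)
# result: {'key': 5, 'z': 11}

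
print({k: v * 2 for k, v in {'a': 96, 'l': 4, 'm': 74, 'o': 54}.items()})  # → {'a': 192, 'l': 8, 'm': 148, 'o': 108}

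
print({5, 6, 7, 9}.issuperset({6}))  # True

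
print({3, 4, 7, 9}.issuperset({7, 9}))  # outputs True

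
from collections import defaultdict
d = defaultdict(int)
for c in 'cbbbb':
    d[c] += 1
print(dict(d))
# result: {'c': 1, 'b': 4}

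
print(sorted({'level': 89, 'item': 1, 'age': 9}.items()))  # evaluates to [('age', 9), ('item', 1), ('level', 89)]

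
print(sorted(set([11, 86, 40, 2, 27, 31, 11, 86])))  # [2, 11, 27, 31, 40, 86]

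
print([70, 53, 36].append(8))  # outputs None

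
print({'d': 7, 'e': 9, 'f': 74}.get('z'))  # None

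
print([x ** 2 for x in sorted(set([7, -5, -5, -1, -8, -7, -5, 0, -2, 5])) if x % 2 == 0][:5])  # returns [64, 4, 0]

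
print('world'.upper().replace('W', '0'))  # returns 0ORLD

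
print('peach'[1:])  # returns each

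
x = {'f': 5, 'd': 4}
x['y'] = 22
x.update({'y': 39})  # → {'f': 5, 'd': 4, 'y': 39}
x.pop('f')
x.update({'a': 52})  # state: {'d': 4, 'y': 39, 'a': 52}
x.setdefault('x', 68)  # 68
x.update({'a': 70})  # {'d': 4, 'y': 39, 'a': 70, 'x': 68}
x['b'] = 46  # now {'d': 4, 'y': 39, 'a': 70, 'x': 68, 'b': 46}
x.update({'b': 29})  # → {'d': 4, 'y': 39, 'a': 70, 'x': 68, 'b': 29}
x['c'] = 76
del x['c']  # {'d': 4, 'y': 39, 'a': 70, 'x': 68, 'b': 29}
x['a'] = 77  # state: {'d': 4, 'y': 39, 'a': 77, 'x': 68, 'b': 29}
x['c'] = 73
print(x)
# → {'d': 4, 'y': 39, 'a': 77, 'x': 68, 'b': 29, 'c': 73}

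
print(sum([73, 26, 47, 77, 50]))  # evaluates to 273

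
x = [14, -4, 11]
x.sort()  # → [-4, 11, 14]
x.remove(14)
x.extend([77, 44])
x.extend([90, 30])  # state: [-4, 11, 77, 44, 90, 30]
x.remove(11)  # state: [-4, 77, 44, 90, 30]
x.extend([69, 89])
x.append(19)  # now [-4, 77, 44, 90, 30, 69, 89, 19]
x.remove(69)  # [-4, 77, 44, 90, 30, 89, 19]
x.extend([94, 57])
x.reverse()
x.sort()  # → [-4, 19, 30, 44, 57, 77, 89, 90, 94]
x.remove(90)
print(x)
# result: [-4, 19, 30, 44, 57, 77, 89, 94]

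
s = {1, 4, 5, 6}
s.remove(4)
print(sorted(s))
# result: [1, 5, 6]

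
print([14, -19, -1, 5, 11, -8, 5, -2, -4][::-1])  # [-4, -2, 5, -8, 11, 5, -1, -19, 14]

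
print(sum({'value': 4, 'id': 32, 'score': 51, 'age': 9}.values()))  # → 96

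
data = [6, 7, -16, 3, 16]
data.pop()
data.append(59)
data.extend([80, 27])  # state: [6, 7, -16, 3, 59, 80, 27]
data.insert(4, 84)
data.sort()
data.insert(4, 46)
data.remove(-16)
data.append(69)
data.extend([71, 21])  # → [3, 6, 7, 46, 27, 59, 80, 84, 69, 71, 21]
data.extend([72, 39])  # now [3, 6, 7, 46, 27, 59, 80, 84, 69, 71, 21, 72, 39]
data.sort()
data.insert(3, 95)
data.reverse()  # [84, 80, 72, 71, 69, 59, 46, 39, 27, 21, 95, 7, 6, 3]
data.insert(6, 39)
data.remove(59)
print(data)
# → [84, 80, 72, 71, 69, 39, 46, 39, 27, 21, 95, 7, 6, 3]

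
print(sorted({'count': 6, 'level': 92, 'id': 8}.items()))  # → [('count', 6), ('id', 8), ('level', 92)]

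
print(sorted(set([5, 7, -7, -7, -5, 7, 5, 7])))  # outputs [-7, -5, 5, 7]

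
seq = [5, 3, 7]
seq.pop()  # 7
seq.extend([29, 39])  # [5, 3, 29, 39]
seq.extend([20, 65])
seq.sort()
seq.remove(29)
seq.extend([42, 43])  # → [3, 5, 20, 39, 65, 42, 43]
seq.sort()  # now [3, 5, 20, 39, 42, 43, 65]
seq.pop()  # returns 65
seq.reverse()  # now [43, 42, 39, 20, 5, 3]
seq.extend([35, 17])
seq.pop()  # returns 17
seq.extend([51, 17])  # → [43, 42, 39, 20, 5, 3, 35, 51, 17]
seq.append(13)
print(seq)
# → [43, 42, 39, 20, 5, 3, 35, 51, 17, 13]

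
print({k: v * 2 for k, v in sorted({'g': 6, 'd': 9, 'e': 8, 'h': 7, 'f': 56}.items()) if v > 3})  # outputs {'d': 18, 'e': 16, 'f': 112, 'g': 12, 'h': 14}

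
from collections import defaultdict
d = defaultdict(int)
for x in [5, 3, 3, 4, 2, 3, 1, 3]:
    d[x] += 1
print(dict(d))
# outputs {5: 1, 3: 4, 4: 1, 2: 1, 1: 1}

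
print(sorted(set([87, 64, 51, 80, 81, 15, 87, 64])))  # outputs [15, 51, 64, 80, 81, 87]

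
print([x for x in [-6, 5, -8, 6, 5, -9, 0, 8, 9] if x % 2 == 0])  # [-6, -8, 6, 0, 8]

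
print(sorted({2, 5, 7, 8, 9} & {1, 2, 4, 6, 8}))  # [2, 8]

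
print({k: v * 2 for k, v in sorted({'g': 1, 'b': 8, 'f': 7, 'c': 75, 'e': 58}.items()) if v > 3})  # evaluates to {'b': 16, 'c': 150, 'e': 116, 'f': 14}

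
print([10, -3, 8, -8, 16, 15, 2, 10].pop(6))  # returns 2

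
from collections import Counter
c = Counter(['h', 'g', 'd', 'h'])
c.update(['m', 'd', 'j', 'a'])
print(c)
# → Counter({'h': 2, 'd': 2, 'g': 1, 'm': 1, 'j': 1, 'a': 1})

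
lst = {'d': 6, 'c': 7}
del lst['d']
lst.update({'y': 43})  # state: {'c': 7, 'y': 43}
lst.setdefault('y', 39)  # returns 43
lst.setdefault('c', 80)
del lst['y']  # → {'c': 7}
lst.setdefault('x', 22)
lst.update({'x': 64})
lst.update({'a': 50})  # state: {'c': 7, 'x': 64, 'a': 50}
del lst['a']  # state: {'c': 7, 'x': 64}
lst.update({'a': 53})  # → {'c': 7, 'x': 64, 'a': 53}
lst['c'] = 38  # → {'c': 38, 'x': 64, 'a': 53}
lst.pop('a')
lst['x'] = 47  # {'c': 38, 'x': 47}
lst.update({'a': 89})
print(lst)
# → {'c': 38, 'x': 47, 'a': 89}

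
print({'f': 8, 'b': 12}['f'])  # 8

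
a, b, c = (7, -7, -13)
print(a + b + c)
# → -13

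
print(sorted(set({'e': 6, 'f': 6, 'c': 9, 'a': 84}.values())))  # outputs [6, 9, 84]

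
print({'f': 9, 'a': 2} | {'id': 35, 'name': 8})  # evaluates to {'f': 9, 'a': 2, 'id': 35, 'name': 8}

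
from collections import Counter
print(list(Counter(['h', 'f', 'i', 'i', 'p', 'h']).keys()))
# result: ['h', 'f', 'i', 'p']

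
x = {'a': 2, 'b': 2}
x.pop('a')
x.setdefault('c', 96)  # 96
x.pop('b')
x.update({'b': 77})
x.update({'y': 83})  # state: {'c': 96, 'b': 77, 'y': 83}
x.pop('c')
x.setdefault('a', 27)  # 27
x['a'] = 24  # {'b': 77, 'y': 83, 'a': 24}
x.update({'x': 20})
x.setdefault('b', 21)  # 77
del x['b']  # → {'y': 83, 'a': 24, 'x': 20}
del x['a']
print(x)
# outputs {'y': 83, 'x': 20}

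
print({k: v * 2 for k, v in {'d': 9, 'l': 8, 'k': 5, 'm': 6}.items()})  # {'d': 18, 'l': 16, 'k': 10, 'm': 12}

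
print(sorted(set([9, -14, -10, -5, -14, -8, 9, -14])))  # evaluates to [-14, -10, -8, -5, 9]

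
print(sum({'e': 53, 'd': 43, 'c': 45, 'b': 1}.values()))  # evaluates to 142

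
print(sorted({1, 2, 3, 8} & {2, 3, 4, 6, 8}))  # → [2, 3, 8]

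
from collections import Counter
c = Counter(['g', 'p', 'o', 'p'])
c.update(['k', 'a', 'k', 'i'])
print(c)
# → Counter({'p': 2, 'k': 2, 'g': 1, 'o': 1, 'a': 1, 'i': 1})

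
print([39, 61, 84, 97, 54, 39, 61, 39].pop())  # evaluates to 39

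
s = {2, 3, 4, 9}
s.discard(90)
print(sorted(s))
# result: [2, 3, 4, 9]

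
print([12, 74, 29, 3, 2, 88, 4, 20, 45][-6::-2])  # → [3, 74]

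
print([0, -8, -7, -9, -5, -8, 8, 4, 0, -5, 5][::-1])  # [5, -5, 0, 4, 8, -8, -5, -9, -7, -8, 0]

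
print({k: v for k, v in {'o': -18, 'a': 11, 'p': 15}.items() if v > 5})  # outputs {'a': 11, 'p': 15}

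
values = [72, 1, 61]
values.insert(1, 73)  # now [72, 73, 1, 61]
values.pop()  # 61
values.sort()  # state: [1, 72, 73]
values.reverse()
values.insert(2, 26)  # [73, 72, 26, 1]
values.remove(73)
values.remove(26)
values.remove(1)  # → [72]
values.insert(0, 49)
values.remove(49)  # [72]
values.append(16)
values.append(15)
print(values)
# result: [72, 16, 15]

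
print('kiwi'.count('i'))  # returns 2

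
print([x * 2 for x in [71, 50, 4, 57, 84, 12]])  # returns [142, 100, 8, 114, 168, 24]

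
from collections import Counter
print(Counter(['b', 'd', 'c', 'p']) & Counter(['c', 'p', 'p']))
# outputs Counter({'c': 1, 'p': 1})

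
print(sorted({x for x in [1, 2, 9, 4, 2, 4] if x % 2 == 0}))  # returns [2, 4]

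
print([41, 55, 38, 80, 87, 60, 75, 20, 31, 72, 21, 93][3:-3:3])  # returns [80, 75]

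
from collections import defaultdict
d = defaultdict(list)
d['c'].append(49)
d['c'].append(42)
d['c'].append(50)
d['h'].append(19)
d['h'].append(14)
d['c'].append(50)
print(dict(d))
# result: {'c': [49, 42, 50, 50], 'h': [19, 14]}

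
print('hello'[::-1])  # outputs olleh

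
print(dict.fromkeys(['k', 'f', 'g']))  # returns {'k': None, 'f': None, 'g': None}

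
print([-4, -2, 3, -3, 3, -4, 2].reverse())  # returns None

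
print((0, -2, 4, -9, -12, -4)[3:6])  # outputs (-9, -12, -4)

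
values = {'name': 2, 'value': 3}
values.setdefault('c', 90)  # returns 90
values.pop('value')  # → 3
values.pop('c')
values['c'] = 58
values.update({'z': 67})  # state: {'name': 2, 'c': 58, 'z': 67}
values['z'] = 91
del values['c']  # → {'name': 2, 'z': 91}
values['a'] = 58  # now {'name': 2, 'z': 91, 'a': 58}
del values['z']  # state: {'name': 2, 'a': 58}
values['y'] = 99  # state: {'name': 2, 'a': 58, 'y': 99}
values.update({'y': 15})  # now {'name': 2, 'a': 58, 'y': 15}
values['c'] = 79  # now {'name': 2, 'a': 58, 'y': 15, 'c': 79}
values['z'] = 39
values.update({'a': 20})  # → {'name': 2, 'a': 20, 'y': 15, 'c': 79, 'z': 39}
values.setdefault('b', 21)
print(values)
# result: {'name': 2, 'a': 20, 'y': 15, 'c': 79, 'z': 39, 'b': 21}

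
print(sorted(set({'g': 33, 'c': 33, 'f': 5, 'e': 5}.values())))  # [5, 33]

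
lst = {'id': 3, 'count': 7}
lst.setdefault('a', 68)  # 68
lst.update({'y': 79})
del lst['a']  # {'id': 3, 'count': 7, 'y': 79}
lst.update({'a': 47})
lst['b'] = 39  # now {'id': 3, 'count': 7, 'y': 79, 'a': 47, 'b': 39}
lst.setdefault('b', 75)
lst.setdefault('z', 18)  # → 18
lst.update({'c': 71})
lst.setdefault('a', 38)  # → 47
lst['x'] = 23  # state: {'id': 3, 'count': 7, 'y': 79, 'a': 47, 'b': 39, 'z': 18, 'c': 71, 'x': 23}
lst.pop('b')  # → 39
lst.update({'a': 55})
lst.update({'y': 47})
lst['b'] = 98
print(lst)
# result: {'id': 3, 'count': 7, 'y': 47, 'a': 55, 'z': 18, 'c': 71, 'x': 23, 'b': 98}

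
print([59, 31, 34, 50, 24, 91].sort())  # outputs None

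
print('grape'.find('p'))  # 3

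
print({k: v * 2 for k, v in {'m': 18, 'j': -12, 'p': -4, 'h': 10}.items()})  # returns {'m': 36, 'j': -24, 'p': -8, 'h': 20}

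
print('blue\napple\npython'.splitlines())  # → ['blue', 'apple', 'python']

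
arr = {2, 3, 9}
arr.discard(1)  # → {2, 3, 9}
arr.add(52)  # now {2, 3, 9, 52}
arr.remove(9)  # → {2, 3, 52}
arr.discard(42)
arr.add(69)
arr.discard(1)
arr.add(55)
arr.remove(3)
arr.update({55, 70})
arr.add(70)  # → {2, 52, 55, 69, 70}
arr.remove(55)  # {2, 52, 69, 70}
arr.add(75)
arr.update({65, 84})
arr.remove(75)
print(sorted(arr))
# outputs [2, 52, 65, 69, 70, 84]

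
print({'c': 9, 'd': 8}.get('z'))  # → None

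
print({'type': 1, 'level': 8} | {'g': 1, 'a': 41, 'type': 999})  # {'type': 999, 'level': 8, 'g': 1, 'a': 41}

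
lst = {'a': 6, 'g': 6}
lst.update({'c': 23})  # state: {'a': 6, 'g': 6, 'c': 23}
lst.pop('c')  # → 23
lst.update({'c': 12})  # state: {'a': 6, 'g': 6, 'c': 12}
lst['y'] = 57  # {'a': 6, 'g': 6, 'c': 12, 'y': 57}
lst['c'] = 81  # {'a': 6, 'g': 6, 'c': 81, 'y': 57}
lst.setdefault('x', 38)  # 38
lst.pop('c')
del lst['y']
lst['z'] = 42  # {'a': 6, 'g': 6, 'x': 38, 'z': 42}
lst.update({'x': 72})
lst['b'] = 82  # {'a': 6, 'g': 6, 'x': 72, 'z': 42, 'b': 82}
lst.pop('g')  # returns 6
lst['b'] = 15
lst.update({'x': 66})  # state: {'a': 6, 'x': 66, 'z': 42, 'b': 15}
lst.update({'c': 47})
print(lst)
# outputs {'a': 6, 'x': 66, 'z': 42, 'b': 15, 'c': 47}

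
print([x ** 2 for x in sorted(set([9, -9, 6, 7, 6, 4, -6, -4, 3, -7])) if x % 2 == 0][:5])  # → [36, 16, 16, 36]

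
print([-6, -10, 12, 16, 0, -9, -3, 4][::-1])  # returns [4, -3, -9, 0, 16, 12, -10, -6]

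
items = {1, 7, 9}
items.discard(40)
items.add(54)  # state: {1, 7, 9, 54}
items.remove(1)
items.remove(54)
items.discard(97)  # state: {7, 9}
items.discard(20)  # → {7, 9}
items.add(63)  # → {7, 9, 63}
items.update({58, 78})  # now {7, 9, 58, 63, 78}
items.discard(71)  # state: {7, 9, 58, 63, 78}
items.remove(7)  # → {9, 58, 63, 78}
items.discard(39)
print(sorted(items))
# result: [9, 58, 63, 78]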